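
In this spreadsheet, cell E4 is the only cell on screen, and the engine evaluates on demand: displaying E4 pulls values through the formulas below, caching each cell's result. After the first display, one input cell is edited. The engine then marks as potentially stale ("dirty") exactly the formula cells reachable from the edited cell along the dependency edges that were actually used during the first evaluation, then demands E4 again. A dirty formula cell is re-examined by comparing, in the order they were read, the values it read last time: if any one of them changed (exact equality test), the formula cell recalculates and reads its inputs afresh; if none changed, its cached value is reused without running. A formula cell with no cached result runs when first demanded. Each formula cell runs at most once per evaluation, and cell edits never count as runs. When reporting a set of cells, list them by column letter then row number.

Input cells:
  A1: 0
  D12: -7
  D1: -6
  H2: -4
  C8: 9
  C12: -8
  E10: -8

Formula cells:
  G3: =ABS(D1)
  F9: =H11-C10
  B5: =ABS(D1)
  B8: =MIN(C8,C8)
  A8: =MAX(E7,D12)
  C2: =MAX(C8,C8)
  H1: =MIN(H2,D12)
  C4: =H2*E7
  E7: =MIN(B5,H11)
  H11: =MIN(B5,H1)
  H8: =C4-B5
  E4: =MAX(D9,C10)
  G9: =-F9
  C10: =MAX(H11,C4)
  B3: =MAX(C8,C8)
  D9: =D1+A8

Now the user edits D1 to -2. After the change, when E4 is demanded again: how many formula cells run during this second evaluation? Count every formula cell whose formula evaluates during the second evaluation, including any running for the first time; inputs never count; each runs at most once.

Run set: B5, D9, E4, E7, H11 (5 run).
The important point: at C4 every value read last time is unchanged, so the dirty flag clears without a run.

Initial pass — values computed on the first demand:
  B5 = ABS(-6) = 6
  H1 = MIN(-4, -7) = -7
  H11 = MIN(6, -7) = -7
  E7 = MIN(6, -7) = -7
  A8 = MAX(-7, -7) = -7
  C4 = -4 * -7 = 28
  C10 = MAX(-7, 28) = 28
  D9 = -6 + -7 = -13
  E4 = MAX(-13, 28) = 28

Second demand — change propagation:
  B5: re-runs because D1 -6->-2; new result 2.
  H11: re-runs because B5 6->2; new result -7 (unchanged).
  E7: re-runs because B5 6->2; new result -7 (unchanged).
  A8: re-examined; everything it read last time is the same (E7 unchanged, D12 unchanged) — cache -7 kept, no run.
  C4: re-examined; everything it read last time is the same (H2 unchanged, E7 unchanged) — cache 28 kept, no run.
  C10: re-examined; everything it read last time is the same (H11 unchanged, C4 unchanged) — cache 28 kept, no run.
  D9: re-runs because D1 -6->-2; new result -9.
  E4: re-runs because D9 -13->-9; new result 28 (unchanged).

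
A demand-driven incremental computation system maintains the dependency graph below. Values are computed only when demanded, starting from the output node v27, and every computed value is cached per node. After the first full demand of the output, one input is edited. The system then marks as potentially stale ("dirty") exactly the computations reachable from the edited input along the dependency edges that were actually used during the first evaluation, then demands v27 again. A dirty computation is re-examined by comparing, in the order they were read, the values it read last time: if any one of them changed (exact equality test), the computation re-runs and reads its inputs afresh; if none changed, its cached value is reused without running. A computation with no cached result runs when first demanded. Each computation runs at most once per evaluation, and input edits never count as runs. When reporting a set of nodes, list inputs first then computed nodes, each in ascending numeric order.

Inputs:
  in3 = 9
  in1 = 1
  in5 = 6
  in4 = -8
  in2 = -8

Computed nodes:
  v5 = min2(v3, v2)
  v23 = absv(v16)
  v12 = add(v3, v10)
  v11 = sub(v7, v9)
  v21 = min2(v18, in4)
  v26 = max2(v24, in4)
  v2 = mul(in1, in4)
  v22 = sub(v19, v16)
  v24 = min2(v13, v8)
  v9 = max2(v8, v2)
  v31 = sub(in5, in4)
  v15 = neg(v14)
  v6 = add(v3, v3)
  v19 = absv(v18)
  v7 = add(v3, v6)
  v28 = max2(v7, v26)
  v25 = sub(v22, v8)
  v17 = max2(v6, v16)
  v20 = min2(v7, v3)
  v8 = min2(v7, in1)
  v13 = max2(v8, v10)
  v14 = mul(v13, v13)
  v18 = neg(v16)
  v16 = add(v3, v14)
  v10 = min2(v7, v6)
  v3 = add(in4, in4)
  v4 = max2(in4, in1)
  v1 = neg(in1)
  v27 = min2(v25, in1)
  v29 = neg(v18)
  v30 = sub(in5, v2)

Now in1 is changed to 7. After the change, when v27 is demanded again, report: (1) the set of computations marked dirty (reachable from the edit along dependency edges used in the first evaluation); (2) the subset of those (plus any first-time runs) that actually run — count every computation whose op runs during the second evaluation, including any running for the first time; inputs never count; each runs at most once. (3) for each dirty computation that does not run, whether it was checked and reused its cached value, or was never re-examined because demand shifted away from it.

First evaluation (everything demanded from the output):
  v3 = add(-8, -8) = -16
  v6 = add(-16, -16) = -32
  v7 = add(-16, -32) = -48
  v8 = min2(-48, 1) = -48
  v10 = min2(-48, -32) = -48
  v13 = max2(-48, -48) = -48
  v14 = mul(-48, -48) = 2304
  v16 = add(-16, 2304) = 2288
  v18 = neg(2288) = -2288
  v19 = absv(-2288) = 2288
  v22 = sub(2288, 2288) = 0
  v25 = sub(0, -48) = 48
  v27 = min2(48, 1) = 1

Propagation after the edit:
  v8: runs — in1 1->7; result -48 (same value as before).
  v13: checked — values it read are unchanged (v8 unchanged, v10 unchanged); reused cached -48 without running.
  v14: checked — values it read are unchanged (v13 unchanged, v13 unchanged); reused cached 2304 without running.
  v16: checked — values it read are unchanged (v3 unchanged, v14 unchanged); reused cached 2288 without running.
  v18: checked — values it read are unchanged (v16 unchanged); reused cached -2288 without running.
  v19: checked — values it read are unchanged (v18 unchanged); reused cached 2288 without running.
  v22: checked — values it read are unchanged (v19 unchanged, v16 unchanged); reused cached 0 without running.
  v25: checked — values it read are unchanged (v22 unchanged, v8 unchanged); reused cached 48 without running.
  v27: runs — in1 1->7; result 7.

Key observation: the cutoff stops propagation at v13 — its inputs' values are unchanged, so it reuses its cache.

Marked dirty: v8, v13, v14, v16, v18, v19, v22, v25, v27.
Computations that run: v8, v27 — 2 in total.
Checked but reused from cache: v13, v14, v16, v18, v19, v22, v25.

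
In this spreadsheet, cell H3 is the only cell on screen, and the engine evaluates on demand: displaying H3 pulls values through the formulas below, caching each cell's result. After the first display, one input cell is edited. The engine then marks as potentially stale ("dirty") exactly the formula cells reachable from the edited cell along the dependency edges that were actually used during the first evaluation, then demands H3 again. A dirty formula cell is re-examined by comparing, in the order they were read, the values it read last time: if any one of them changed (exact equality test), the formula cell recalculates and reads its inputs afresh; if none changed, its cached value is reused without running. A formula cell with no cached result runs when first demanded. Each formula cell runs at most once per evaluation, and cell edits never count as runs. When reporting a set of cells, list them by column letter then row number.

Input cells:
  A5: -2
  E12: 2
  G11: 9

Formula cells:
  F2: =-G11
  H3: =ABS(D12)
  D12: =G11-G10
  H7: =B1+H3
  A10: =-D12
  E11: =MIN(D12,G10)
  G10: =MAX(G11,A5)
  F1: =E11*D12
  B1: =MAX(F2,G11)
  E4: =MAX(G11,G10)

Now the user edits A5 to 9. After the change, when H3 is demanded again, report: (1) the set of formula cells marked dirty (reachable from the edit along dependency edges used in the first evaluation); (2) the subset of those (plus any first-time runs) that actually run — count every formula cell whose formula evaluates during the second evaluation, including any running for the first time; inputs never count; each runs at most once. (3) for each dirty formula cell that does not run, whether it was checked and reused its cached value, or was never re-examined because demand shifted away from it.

Dirty set: D12, G10, H3.
Run set: G10 (1 run).
Re-examined without running (cache reused): D12, H3.
The important point: G10 recomputes to an identical value, and the output ends up unchanged.

Initial pass — values computed on the first demand:
  G10 = MAX(9, -2) = 9
  D12 = 9 - 9 = 0
  H3 = ABS(0) = 0

Second demand — change propagation:
  G10: re-runs because A5 -2->9; new result 9 (unchanged).
  D12: re-examined; everything it read last time is the same (G11 unchanged, G10 unchanged) — cache 0 kept, no run.
  H3: re-examined; everything it read last time is the same (D12 unchanged) — cache 0 kept, no run.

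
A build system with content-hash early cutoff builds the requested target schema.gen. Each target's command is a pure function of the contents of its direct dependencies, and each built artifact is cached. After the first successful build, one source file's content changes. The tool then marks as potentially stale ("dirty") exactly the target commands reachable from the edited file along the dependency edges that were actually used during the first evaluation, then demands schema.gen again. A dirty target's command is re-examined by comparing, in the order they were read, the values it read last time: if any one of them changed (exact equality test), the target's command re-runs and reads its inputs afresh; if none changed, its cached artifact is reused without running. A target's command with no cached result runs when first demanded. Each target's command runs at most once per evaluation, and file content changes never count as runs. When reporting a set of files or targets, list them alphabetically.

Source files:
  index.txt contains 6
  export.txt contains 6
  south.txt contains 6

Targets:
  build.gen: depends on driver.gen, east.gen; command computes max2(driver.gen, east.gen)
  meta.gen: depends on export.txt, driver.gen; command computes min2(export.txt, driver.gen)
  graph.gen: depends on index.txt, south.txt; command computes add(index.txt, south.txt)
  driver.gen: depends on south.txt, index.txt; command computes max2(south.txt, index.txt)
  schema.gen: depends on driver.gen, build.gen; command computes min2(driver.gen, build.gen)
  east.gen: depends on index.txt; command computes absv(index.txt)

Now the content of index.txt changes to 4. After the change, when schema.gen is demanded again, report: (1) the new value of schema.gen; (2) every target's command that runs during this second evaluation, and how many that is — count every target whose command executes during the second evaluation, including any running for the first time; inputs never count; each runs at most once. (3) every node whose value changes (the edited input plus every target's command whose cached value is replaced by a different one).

First evaluation (everything demanded from the output):
  driver.gen = max2(6, 6) = 6
  east.gen = absv(6) = 6
  build.gen = max2(6, 6) = 6
  schema.gen = min2(6, 6) = 6

Propagation after the edit:
  driver.gen: runs — index.txt 6->4; result 6 (same value as before).
  east.gen: runs — index.txt 6->4; result 4.
  build.gen: runs — east.gen 6->4; result 6 (same value as before).
  schema.gen: checked — values it read are unchanged (driver.gen unchanged, build.gen unchanged); reused cached 6 without running.

Key observation: the cutoff stops propagation at schema.gen — its inputs' values are unchanged, so it reuses its cache.

New value of schema.gen: 6.
Target commands that run: build.gen, driver.gen, east.gen — 3 in total.
Values that change: east.gen, index.txt.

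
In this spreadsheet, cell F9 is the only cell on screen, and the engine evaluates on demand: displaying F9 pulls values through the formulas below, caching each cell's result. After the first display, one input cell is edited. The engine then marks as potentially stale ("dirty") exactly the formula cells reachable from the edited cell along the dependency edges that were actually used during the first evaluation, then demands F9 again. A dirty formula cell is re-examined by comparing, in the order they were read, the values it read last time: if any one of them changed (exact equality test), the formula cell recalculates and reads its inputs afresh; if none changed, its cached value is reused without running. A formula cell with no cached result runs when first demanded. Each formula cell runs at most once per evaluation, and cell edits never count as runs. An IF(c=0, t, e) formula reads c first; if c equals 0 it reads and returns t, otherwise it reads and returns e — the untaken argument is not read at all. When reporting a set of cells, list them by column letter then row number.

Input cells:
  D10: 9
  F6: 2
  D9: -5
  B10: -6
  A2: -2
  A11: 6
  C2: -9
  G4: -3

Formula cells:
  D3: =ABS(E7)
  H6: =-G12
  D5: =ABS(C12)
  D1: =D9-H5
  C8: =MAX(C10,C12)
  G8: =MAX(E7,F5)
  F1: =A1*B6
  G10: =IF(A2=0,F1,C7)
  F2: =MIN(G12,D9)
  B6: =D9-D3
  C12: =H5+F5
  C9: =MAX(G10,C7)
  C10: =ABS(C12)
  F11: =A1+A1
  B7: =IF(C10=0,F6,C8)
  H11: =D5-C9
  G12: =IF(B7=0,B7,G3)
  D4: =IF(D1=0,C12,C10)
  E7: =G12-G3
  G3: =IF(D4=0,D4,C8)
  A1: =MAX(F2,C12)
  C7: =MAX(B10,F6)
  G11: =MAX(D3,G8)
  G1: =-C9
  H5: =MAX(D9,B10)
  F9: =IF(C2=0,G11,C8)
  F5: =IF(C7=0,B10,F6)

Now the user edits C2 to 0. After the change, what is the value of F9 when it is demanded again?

Initial pass — values computed on the first demand:
  C7 = MAX(-6, 2) = 2
  F5 = IF(C7=0: C7=2 -> else branch F6) = 2
  H5 = MAX(-5, -6) = -5
  C12 = -5 + 2 = -3
  C10 = ABS(-3) = 3
  C8 = MAX(3, -3) = 3
  F9 = IF(C2=0: C2=-9 -> else branch C8) = 3

Second demand — change propagation:
  B7: newly demanded (no cache) — executes and yields 3.
  D1: newly demanded (no cache) — executes and yields 0.
  D4: newly demanded (no cache) — executes and yields -3.
  G3: newly demanded (no cache) — executes and yields 3.
  G12: newly demanded (no cache) — executes and yields 3.
  E7: newly demanded (no cache) — executes and yields 0.
  D3: newly demanded (no cache) — executes and yields 0.
  G8: newly demanded (no cache) — executes and yields 2.
  G11: newly demanded (no cache) — executes and yields 2.
  F9: re-runs because C2 -9->0; new result 2.

The important point: the flipped condition pulls in fresh nodes; B7, D1, D3, D4, E7, G3, G8, G11, G12 run for the first time.

F9 now evaluates to 2.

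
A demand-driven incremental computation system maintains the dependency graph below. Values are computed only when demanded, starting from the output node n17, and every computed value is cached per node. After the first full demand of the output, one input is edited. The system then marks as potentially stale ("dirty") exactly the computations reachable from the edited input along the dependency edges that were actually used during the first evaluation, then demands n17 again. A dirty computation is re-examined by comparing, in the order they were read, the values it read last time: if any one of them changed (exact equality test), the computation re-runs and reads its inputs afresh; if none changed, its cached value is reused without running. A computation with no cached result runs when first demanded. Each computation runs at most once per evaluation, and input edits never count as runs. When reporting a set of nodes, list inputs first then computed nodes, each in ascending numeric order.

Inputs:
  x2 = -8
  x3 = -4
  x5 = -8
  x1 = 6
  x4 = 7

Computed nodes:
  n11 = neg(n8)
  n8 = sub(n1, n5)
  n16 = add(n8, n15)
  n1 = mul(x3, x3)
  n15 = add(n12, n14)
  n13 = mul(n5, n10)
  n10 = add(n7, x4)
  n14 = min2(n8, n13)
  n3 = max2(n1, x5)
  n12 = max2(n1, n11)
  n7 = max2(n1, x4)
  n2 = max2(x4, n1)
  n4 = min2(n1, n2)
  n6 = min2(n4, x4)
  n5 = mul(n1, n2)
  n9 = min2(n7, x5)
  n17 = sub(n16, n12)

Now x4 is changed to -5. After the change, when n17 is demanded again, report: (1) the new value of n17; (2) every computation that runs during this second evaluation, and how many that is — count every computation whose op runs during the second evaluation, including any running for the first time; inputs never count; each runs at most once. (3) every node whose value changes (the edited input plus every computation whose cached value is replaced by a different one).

First evaluation (everything demanded from the output):
  n1 = mul(-4, -4) = 16
  n2 = max2(7, 16) = 16
  n5 = mul(16, 16) = 256
  n7 = max2(16, 7) = 16
  n8 = sub(16, 256) = -240
  n10 = add(16, 7) = 23
  n11 = neg(-240) = 240
  n12 = max2(16, 240) = 240
  n13 = mul(256, 23) = 5888
  n14 = min2(-240, 5888) = -240
  n15 = add(240, -240) = 0
  n16 = add(-240, 0) = -240
  n17 = sub(-240, 240) = -480

Propagation after the edit:
  n2: runs — x4 7->-5; result 16 (same value as before).
  n5: checked — values it read are unchanged (n1 unchanged, n2 unchanged); reused cached 256 without running.
  n7: runs — x4 7->-5; result 16 (same value as before).
  n8: checked — values it read are unchanged (n1 unchanged, n5 unchanged); reused cached -240 without running.
  n10: runs — x4 7->-5; result 11.
  n11: checked — values it read are unchanged (n8 unchanged); reused cached 240 without running.
  n12: checked — values it read are unchanged (n1 unchanged, n11 unchanged); reused cached 240 without running.
  n13: runs — n10 23->11; result 2816.
  n14: runs — n13 5888->2816; result -240 (same value as before).
  n15: checked — values it read are unchanged (n12 unchanged, n14 unchanged); reused cached 0 without running.
  n16: checked — values it read are unchanged (n8 unchanged, n15 unchanged); reused cached -240 without running.
  n17: checked — values it read are unchanged (n16 unchanged, n12 unchanged); reused cached -480 without running.

Key observation: the cutoff stops propagation at n5 — its inputs' values are unchanged, so it reuses its cache.

New value of n17: -480.
Computations that run: n2, n7, n10, n13, n14 — 5 in total.
Values that change: x4, n10, n13.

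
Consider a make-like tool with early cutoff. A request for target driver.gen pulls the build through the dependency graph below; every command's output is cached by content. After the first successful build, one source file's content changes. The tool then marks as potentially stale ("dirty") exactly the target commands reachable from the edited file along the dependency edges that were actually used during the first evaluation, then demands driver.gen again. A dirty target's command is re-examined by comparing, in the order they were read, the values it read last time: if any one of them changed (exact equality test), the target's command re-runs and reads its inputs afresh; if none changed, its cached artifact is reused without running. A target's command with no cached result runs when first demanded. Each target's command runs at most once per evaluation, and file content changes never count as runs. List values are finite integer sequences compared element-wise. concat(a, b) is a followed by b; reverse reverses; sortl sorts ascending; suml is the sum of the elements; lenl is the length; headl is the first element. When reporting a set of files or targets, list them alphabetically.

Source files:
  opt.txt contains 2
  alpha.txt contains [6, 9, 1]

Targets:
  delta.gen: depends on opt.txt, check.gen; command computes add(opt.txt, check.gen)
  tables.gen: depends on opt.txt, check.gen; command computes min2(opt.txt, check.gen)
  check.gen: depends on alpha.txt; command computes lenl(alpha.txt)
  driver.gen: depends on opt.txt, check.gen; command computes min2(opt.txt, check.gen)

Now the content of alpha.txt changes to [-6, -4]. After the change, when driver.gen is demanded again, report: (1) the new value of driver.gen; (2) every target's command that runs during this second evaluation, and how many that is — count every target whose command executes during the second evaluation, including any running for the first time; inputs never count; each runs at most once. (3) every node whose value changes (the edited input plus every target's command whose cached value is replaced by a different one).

First demand of the output computes:
  check.gen = lenl([6, 9, 1]) = 3
  driver.gen = min2(2, 3) = 2

After the edit, cleaning proceeds:
  check.gen: a read changed (alpha.txt [6, 9, 1]->[-6, -4]) — executes, giving 2.
  driver.gen: a read changed (check.gen 3->2) — executes, giving 2 — identical to its old value.

Demanding driver.gen again yields 2.
2 target commands run: check.gen, driver.gen.
The nodes whose values change: alpha.txt, check.gen.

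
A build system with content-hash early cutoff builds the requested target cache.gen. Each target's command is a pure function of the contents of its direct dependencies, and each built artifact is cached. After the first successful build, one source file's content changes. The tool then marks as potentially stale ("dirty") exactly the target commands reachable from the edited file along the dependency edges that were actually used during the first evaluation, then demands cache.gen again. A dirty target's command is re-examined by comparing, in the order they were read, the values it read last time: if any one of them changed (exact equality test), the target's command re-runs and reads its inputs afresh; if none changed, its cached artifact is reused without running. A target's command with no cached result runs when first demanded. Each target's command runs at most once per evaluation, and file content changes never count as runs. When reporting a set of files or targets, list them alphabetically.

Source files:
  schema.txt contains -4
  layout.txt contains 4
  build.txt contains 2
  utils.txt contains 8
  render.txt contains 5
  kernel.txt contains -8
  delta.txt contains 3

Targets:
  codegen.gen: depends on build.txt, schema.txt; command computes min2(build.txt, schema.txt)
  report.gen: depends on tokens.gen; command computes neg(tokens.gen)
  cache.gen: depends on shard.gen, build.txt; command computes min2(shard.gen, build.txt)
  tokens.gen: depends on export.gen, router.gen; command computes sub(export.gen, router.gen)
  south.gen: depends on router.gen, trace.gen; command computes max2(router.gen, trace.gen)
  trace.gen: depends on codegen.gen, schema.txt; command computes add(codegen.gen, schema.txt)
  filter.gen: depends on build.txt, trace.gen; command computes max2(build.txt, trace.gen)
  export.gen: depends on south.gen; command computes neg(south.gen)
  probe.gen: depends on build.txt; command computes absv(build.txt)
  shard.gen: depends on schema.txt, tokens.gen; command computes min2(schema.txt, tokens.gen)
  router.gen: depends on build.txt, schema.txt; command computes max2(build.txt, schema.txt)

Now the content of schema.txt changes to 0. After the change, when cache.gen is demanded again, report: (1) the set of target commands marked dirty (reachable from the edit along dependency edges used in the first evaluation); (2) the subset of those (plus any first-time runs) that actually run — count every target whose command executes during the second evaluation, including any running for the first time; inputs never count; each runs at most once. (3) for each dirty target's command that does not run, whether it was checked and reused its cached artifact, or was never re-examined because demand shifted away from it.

First evaluation (everything demanded from the output):
  codegen.gen = min2(2, -4) = -4
  router.gen = max2(2, -4) = 2
  trace.gen = add(-4, -4) = -8
  south.gen = max2(2, -8) = 2
  export.gen = neg(2) = -2
  tokens.gen = sub(-2, 2) = -4
  shard.gen = min2(-4, -4) = -4
  cache.gen = min2(-4, 2) = -4

Propagation after the edit:
  codegen.gen: runs — schema.txt -4->0; result 0.
  router.gen: runs — schema.txt -4->0; result 2 (same value as before).
  trace.gen: runs — codegen.gen -4->0; schema.txt -4->0; result 0.
  south.gen: runs — trace.gen -8->0; result 2 (same value as before).
  export.gen: checked — values it read are unchanged (south.gen unchanged); reused cached -2 without running.
  tokens.gen: checked — values it read are unchanged (export.gen unchanged, router.gen unchanged); reused cached -4 without running.
  shard.gen: runs — schema.txt -4->0; result -4 (same value as before).
  cache.gen: checked — values it read are unchanged (shard.gen unchanged, build.txt unchanged); reused cached -4 without running.

Key observation: the cutoff stops propagation at export.gen — its inputs' values are unchanged, so it reuses its cache.

Marked dirty: cache.gen, codegen.gen, export.gen, router.gen, shard.gen, south.gen, tokens.gen, trace.gen.
Target commands that run: codegen.gen, router.gen, shard.gen, south.gen, trace.gen — 5 in total.
Checked but reused from cache: cache.gen, export.gen, tokens.gen.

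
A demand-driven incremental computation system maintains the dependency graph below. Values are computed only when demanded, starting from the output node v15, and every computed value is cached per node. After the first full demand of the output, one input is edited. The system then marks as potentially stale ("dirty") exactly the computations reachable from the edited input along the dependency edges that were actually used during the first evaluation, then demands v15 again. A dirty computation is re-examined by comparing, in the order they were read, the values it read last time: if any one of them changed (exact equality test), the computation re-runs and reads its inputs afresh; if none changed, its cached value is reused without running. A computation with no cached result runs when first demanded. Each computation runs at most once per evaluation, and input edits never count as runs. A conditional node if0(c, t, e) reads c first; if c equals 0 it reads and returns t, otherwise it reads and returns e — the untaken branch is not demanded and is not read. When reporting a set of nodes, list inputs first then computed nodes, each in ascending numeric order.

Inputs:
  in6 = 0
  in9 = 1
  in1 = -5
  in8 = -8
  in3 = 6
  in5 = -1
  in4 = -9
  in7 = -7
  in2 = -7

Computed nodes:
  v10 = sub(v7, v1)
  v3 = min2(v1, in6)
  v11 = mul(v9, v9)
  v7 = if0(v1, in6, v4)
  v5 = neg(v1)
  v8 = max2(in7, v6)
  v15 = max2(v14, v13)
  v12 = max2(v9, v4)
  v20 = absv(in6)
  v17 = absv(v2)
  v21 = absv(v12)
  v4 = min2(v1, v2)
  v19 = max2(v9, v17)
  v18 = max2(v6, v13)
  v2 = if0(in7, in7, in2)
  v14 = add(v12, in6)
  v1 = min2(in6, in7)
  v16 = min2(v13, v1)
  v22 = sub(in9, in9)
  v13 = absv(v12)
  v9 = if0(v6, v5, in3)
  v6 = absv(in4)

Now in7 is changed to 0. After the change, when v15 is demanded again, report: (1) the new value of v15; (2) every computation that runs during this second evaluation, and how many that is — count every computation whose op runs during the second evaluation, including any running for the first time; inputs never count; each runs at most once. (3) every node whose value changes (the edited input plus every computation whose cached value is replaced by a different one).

New value of v15: 6.
Computations that run: v1, v2, v4, v12 — 4 in total.
Values that change: in7, v1, v2, v4.
Key observation: the change is absorbed at v12 — it re-runs but produces the same value, and the output's value is unchanged.

First evaluation (everything demanded from the output):
  v1 = min2(0, -7) = -7
  v2 = if0(in7=-7 -> else branch in2) = -7
  v4 = min2(-7, -7) = -7
  v6 = absv(-9) = 9
  v9 = if0(v6=9 -> else branch in3) = 6
  v12 = max2(6, -7) = 6
  v13 = absv(6) = 6
  v14 = add(6, 0) = 6
  v15 = max2(6, 6) = 6

Propagation after the edit:
  v1: runs — in7 -7->0; result 0.
  v2: runs — in7 -7->0; result 0.
  v4: runs — v1 -7->0; v2 -7->0; result 0.
  v12: runs — v4 -7->0; result 6 (same value as before).
  v13: checked — values it read are unchanged (v12 unchanged); reused cached 6 without running.
  v14: checked — values it read are unchanged (v12 unchanged, in6 unchanged); reused cached 6 without running.
  v15: checked — values it read are unchanged (v14 unchanged, v13 unchanged); reused cached 6 without running.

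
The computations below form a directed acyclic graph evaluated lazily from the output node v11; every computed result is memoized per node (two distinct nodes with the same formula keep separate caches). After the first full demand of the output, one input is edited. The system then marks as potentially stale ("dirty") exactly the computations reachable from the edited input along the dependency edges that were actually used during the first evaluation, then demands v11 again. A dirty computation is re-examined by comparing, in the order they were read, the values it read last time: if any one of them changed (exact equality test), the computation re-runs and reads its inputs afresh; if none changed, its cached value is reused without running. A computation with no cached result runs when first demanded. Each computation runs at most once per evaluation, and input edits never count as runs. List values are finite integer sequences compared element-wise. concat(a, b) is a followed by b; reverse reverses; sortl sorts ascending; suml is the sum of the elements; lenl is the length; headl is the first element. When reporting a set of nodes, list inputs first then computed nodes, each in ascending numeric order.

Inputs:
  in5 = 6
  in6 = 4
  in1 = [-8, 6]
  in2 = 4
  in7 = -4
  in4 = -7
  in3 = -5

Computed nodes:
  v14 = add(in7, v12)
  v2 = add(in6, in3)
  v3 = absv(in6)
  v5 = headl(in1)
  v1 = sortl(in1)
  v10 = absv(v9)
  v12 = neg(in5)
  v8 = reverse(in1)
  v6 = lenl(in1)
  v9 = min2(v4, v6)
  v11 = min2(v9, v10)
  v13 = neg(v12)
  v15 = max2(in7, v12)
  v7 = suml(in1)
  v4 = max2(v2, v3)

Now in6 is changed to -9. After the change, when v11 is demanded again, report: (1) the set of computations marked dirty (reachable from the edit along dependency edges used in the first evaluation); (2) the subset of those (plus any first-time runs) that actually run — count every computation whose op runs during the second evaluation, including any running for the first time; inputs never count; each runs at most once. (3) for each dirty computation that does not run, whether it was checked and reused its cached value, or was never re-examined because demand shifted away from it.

The edit dirties: v2, v3, v4, v9, v10, v11.
4 computations run: v2, v3, v4, v9.
Cache hits after checking: v10, v11.
Note the absorption at v9: it re-runs yet its value is the same, leaving the output's value untouched.

First demand of the output computes:
  v2 = add(4, -5) = -1
  v3 = absv(4) = 4
  v4 = max2(-1, 4) = 4
  v6 = lenl([-8, 6]) = 2
  v9 = min2(4, 2) = 2
  v10 = absv(2) = 2
  v11 = min2(2, 2) = 2

After the edit, cleaning proceeds:
  v2: a read changed (in6 4->-9) — executes, giving -14.
  v3: a read changed (in6 4->-9) — executes, giving 9.
  v4: a read changed (v2 -1->-14; v3 4->9) — executes, giving 9.
  v9: a read changed (v4 4->9) — executes, giving 2 — identical to its old value.
  v10: dirty, but its reads are unchanged (v9 unchanged); cached 2 stands.
  v11: dirty, but its reads are unchanged (v9 unchanged, v10 unchanged); cached 2 stands.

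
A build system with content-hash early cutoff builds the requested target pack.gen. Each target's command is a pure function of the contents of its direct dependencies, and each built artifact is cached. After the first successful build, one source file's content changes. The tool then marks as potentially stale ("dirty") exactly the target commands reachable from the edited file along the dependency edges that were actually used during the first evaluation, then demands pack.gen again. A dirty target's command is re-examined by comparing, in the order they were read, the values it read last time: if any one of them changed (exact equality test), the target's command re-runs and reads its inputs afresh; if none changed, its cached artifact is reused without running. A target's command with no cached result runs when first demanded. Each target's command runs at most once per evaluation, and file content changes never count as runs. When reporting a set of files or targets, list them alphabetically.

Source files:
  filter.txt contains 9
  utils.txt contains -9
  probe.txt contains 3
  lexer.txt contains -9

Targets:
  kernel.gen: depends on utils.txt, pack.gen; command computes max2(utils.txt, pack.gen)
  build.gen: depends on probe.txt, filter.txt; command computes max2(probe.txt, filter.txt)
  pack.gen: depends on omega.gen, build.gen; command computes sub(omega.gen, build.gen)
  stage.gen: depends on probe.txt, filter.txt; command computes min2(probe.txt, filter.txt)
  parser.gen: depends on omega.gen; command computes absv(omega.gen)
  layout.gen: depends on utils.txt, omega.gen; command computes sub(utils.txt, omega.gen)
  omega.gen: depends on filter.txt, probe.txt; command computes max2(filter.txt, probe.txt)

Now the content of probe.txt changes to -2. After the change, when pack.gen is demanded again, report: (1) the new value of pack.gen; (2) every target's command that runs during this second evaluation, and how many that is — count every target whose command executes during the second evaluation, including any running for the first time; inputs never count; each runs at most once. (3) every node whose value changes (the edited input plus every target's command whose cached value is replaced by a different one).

First evaluation (everything demanded from the output):
  build.gen = max2(3, 9) = 9
  omega.gen = max2(9, 3) = 9
  pack.gen = sub(9, 9) = 0

Propagation after the edit:
  build.gen: runs — probe.txt 3->-2; result 9 (same value as before).
  omega.gen: runs — probe.txt 3->-2; result 9 (same value as before).
  pack.gen: checked — values it read are unchanged (omega.gen unchanged, build.gen unchanged); reused cached 0 without running.

Key observation: the cutoff stops propagation at pack.gen — its inputs' values are unchanged, so it reuses its cache.

New value of pack.gen: 0.
Target commands that run: build.gen, omega.gen — 2 in total.
Values that change: probe.txt.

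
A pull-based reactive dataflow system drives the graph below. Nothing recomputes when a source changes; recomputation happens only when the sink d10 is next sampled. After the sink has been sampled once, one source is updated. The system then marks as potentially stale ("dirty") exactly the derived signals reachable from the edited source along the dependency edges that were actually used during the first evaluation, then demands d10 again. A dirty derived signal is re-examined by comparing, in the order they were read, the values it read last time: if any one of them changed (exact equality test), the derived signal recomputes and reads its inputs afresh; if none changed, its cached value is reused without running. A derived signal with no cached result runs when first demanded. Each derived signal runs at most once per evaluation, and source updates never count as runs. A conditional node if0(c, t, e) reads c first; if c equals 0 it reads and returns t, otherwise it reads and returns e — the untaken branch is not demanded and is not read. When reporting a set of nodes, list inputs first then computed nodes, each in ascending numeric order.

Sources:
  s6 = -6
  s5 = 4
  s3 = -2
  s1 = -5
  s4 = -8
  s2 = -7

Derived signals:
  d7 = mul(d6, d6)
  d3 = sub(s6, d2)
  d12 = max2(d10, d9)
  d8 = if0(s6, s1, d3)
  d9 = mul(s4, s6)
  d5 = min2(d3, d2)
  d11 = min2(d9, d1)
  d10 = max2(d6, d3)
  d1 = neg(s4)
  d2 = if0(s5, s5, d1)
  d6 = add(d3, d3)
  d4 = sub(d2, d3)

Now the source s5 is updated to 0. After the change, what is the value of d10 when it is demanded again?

First evaluation (everything demanded from the output):
  d1 = neg(-8) = 8
  d2 = if0(s5=4 -> else branch d1) = 8
  d3 = sub(-6, 8) = -14
  d6 = add(-14, -14) = -28
  d10 = max2(-28, -14) = -14

Propagation after the edit:
  d2: runs — s5 4->0; result 0.
  d3: runs — d2 8->0; result -6.
  d6: runs — d3 -14->-6; d3 -14->-6; result -12.
  d10: runs — d6 -28->-12; d3 -14->-6; result -6.

New value of d10: -6.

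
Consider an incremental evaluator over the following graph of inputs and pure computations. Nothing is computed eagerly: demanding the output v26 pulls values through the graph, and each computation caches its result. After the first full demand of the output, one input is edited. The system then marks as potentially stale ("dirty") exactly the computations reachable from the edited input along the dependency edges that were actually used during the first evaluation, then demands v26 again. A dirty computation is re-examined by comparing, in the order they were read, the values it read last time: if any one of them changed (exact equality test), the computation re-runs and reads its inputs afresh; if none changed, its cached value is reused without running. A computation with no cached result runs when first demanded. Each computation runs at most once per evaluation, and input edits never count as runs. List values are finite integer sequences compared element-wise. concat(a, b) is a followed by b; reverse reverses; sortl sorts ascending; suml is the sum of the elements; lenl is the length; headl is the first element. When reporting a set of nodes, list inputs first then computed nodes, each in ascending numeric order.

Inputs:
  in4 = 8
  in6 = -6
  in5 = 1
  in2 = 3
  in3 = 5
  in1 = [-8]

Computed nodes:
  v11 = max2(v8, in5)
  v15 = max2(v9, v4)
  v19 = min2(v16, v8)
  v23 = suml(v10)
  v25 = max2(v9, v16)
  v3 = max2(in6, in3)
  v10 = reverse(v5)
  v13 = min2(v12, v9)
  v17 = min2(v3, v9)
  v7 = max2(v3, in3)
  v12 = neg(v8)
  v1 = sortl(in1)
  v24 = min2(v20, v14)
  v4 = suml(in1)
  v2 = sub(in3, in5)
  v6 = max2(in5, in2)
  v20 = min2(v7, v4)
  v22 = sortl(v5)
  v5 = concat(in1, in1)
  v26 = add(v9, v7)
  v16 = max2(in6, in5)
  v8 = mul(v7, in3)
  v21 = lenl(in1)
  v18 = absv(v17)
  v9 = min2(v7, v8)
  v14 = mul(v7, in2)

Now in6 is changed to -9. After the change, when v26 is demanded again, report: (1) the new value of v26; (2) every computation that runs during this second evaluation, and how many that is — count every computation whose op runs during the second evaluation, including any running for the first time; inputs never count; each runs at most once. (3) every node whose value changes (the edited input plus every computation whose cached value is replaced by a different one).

Initial pass — values computed on the first demand:
  v3 = max2(-6, 5) = 5
  v7 = max2(5, 5) = 5
  v8 = mul(5, 5) = 25
  v9 = min2(5, 25) = 5
  v26 = add(5, 5) = 10

Second demand — change propagation:
  v3: re-runs because in6 -6->-9; new result 5 (unchanged).
  v7: re-examined; everything it read last time is the same (v3 unchanged, in3 unchanged) — cache 5 kept, no run.
  v8: re-examined; everything it read last time is the same (v7 unchanged, in3 unchanged) — cache 25 kept, no run.
  v9: re-examined; everything it read last time is the same (v7 unchanged, v8 unchanged) — cache 5 kept, no run.
  v26: re-examined; everything it read last time is the same (v9 unchanged, v7 unchanged) — cache 10 kept, no run.

The important point: v3 recomputes to an identical value, and the output ends up unchanged.

v26 now evaluates to 10.
Run set: v3 (1 run).
Changed values: in6.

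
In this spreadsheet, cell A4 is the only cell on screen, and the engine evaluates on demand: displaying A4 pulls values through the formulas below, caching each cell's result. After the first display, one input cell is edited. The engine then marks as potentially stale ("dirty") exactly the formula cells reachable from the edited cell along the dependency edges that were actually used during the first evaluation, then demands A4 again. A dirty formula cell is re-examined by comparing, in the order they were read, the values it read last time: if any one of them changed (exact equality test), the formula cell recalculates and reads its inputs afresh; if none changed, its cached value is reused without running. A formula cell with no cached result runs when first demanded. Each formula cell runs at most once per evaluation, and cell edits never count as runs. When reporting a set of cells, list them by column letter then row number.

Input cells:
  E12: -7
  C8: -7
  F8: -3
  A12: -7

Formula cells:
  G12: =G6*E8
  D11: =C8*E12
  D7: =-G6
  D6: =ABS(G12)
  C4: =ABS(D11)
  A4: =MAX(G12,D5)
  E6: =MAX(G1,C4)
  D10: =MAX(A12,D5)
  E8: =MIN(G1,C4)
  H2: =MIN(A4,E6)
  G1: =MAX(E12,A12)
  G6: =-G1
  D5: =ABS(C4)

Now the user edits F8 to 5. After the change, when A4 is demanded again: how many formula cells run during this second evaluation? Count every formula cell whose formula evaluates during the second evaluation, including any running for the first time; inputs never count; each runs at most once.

Run set: none (0 run).
The important point: nothing the output needs ever reads F8, so the edit is invisible to it.

Initial pass — values computed on the first demand:
  D11 = -7 * -7 = 49
  C4 = ABS(49) = 49
  D5 = ABS(49) = 49
  G1 = MAX(-7, -7) = -7
  E8 = MIN(-7, 49) = -7
  G6 = -(-7) = 7
  G12 = 7 * -7 = -49
  A4 = MAX(-49, 49) = 49

Second demand — change propagation:
  no demanded computation ever read F8, so the edit dirties nothing and nothing runs.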